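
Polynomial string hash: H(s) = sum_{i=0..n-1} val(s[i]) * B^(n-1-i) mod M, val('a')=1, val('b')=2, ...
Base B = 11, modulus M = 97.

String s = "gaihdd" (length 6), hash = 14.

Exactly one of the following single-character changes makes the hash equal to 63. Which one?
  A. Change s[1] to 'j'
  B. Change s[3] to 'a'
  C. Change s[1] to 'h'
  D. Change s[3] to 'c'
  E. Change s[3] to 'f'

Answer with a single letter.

Option A: s[1]='a'->'j', delta=(10-1)*11^4 mod 97 = 43, hash=14+43 mod 97 = 57
Option B: s[3]='h'->'a', delta=(1-8)*11^2 mod 97 = 26, hash=14+26 mod 97 = 40
Option C: s[1]='a'->'h', delta=(8-1)*11^4 mod 97 = 55, hash=14+55 mod 97 = 69
Option D: s[3]='h'->'c', delta=(3-8)*11^2 mod 97 = 74, hash=14+74 mod 97 = 88
Option E: s[3]='h'->'f', delta=(6-8)*11^2 mod 97 = 49, hash=14+49 mod 97 = 63 <-- target

Answer: E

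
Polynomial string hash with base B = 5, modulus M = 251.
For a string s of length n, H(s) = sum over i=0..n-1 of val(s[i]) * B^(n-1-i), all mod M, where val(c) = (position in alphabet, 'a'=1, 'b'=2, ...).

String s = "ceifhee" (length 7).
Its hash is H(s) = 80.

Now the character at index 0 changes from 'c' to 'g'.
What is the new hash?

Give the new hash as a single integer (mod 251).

Answer: 81

Derivation:
val('c') = 3, val('g') = 7
Position k = 0, exponent = n-1-k = 6
B^6 mod M = 5^6 mod 251 = 63
Delta = (7 - 3) * 63 mod 251 = 1
New hash = (80 + 1) mod 251 = 81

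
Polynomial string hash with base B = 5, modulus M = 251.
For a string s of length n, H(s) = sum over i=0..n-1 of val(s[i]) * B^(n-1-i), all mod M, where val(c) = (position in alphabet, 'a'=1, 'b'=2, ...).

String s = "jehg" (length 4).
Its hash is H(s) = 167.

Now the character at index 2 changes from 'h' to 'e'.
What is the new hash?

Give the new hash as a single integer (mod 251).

Answer: 152

Derivation:
val('h') = 8, val('e') = 5
Position k = 2, exponent = n-1-k = 1
B^1 mod M = 5^1 mod 251 = 5
Delta = (5 - 8) * 5 mod 251 = 236
New hash = (167 + 236) mod 251 = 152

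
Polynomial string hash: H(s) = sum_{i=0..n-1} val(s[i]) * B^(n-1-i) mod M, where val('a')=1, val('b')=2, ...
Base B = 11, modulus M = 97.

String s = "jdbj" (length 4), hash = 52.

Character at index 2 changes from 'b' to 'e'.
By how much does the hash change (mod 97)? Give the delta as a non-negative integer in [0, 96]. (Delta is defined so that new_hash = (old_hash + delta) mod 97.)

Delta formula: (val(new) - val(old)) * B^(n-1-k) mod M
  val('e') - val('b') = 5 - 2 = 3
  B^(n-1-k) = 11^1 mod 97 = 11
  Delta = 3 * 11 mod 97 = 33

Answer: 33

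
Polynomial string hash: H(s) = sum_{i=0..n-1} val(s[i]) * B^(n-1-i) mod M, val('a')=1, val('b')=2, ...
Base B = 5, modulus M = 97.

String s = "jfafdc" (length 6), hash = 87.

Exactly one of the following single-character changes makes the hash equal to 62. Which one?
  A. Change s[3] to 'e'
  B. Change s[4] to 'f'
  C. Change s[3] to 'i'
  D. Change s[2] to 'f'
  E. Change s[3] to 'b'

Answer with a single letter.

Option A: s[3]='f'->'e', delta=(5-6)*5^2 mod 97 = 72, hash=87+72 mod 97 = 62 <-- target
Option B: s[4]='d'->'f', delta=(6-4)*5^1 mod 97 = 10, hash=87+10 mod 97 = 0
Option C: s[3]='f'->'i', delta=(9-6)*5^2 mod 97 = 75, hash=87+75 mod 97 = 65
Option D: s[2]='a'->'f', delta=(6-1)*5^3 mod 97 = 43, hash=87+43 mod 97 = 33
Option E: s[3]='f'->'b', delta=(2-6)*5^2 mod 97 = 94, hash=87+94 mod 97 = 84

Answer: A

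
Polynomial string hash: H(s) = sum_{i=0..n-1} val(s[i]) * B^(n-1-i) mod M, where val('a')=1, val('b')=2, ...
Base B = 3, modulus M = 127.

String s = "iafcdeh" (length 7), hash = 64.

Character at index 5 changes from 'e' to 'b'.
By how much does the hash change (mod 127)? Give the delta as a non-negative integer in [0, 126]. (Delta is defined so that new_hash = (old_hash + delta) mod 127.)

Delta formula: (val(new) - val(old)) * B^(n-1-k) mod M
  val('b') - val('e') = 2 - 5 = -3
  B^(n-1-k) = 3^1 mod 127 = 3
  Delta = -3 * 3 mod 127 = 118

Answer: 118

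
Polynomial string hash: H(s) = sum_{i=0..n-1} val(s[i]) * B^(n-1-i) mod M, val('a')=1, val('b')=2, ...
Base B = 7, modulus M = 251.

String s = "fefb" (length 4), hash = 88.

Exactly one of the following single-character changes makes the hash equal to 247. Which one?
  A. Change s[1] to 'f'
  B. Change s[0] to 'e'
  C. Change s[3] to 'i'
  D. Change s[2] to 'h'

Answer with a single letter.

Answer: B

Derivation:
Option A: s[1]='e'->'f', delta=(6-5)*7^2 mod 251 = 49, hash=88+49 mod 251 = 137
Option B: s[0]='f'->'e', delta=(5-6)*7^3 mod 251 = 159, hash=88+159 mod 251 = 247 <-- target
Option C: s[3]='b'->'i', delta=(9-2)*7^0 mod 251 = 7, hash=88+7 mod 251 = 95
Option D: s[2]='f'->'h', delta=(8-6)*7^1 mod 251 = 14, hash=88+14 mod 251 = 102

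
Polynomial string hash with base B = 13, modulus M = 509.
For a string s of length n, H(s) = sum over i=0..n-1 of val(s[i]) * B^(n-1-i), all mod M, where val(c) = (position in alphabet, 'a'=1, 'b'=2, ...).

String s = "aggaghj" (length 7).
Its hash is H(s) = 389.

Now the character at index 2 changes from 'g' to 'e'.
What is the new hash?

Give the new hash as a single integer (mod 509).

Answer: 275

Derivation:
val('g') = 7, val('e') = 5
Position k = 2, exponent = n-1-k = 4
B^4 mod M = 13^4 mod 509 = 57
Delta = (5 - 7) * 57 mod 509 = 395
New hash = (389 + 395) mod 509 = 275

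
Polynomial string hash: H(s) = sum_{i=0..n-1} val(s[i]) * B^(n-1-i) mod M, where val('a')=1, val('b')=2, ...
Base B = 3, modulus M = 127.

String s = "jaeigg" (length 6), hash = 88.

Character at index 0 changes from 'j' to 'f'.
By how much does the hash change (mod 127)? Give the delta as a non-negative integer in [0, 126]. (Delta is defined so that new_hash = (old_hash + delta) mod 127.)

Answer: 44

Derivation:
Delta formula: (val(new) - val(old)) * B^(n-1-k) mod M
  val('f') - val('j') = 6 - 10 = -4
  B^(n-1-k) = 3^5 mod 127 = 116
  Delta = -4 * 116 mod 127 = 44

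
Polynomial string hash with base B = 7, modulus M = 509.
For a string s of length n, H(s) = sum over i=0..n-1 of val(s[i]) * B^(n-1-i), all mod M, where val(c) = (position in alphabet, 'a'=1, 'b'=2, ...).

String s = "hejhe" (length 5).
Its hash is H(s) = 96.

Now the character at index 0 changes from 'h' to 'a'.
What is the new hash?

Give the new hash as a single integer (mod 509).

Answer: 86

Derivation:
val('h') = 8, val('a') = 1
Position k = 0, exponent = n-1-k = 4
B^4 mod M = 7^4 mod 509 = 365
Delta = (1 - 8) * 365 mod 509 = 499
New hash = (96 + 499) mod 509 = 86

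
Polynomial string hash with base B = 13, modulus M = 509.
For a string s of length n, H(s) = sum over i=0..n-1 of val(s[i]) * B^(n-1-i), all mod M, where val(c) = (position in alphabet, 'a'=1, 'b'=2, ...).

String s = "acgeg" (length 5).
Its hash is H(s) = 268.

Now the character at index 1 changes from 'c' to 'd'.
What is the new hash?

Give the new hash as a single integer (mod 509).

val('c') = 3, val('d') = 4
Position k = 1, exponent = n-1-k = 3
B^3 mod M = 13^3 mod 509 = 161
Delta = (4 - 3) * 161 mod 509 = 161
New hash = (268 + 161) mod 509 = 429

Answer: 429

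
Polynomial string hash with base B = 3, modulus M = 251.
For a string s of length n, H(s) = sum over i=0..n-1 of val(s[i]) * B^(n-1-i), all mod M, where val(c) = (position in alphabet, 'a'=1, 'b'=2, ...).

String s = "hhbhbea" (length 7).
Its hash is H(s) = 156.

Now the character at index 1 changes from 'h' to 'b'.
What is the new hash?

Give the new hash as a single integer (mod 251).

val('h') = 8, val('b') = 2
Position k = 1, exponent = n-1-k = 5
B^5 mod M = 3^5 mod 251 = 243
Delta = (2 - 8) * 243 mod 251 = 48
New hash = (156 + 48) mod 251 = 204

Answer: 204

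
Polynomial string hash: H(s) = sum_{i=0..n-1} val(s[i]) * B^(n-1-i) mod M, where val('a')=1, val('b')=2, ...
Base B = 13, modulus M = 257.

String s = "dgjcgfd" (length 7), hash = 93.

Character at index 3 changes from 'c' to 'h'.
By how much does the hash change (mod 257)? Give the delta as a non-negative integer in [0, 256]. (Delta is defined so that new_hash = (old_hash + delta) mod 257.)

Answer: 191

Derivation:
Delta formula: (val(new) - val(old)) * B^(n-1-k) mod M
  val('h') - val('c') = 8 - 3 = 5
  B^(n-1-k) = 13^3 mod 257 = 141
  Delta = 5 * 141 mod 257 = 191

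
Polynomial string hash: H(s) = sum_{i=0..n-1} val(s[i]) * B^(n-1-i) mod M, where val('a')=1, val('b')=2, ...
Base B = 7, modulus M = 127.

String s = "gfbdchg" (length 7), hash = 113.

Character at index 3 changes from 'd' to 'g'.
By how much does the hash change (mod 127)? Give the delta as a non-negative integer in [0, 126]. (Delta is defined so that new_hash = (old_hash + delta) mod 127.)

Delta formula: (val(new) - val(old)) * B^(n-1-k) mod M
  val('g') - val('d') = 7 - 4 = 3
  B^(n-1-k) = 7^3 mod 127 = 89
  Delta = 3 * 89 mod 127 = 13

Answer: 13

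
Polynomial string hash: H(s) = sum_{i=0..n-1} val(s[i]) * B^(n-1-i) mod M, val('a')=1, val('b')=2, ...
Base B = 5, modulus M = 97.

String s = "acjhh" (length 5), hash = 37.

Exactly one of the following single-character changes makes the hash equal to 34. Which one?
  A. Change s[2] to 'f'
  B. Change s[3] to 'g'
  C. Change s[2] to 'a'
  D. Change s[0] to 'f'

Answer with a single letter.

Option A: s[2]='j'->'f', delta=(6-10)*5^2 mod 97 = 94, hash=37+94 mod 97 = 34 <-- target
Option B: s[3]='h'->'g', delta=(7-8)*5^1 mod 97 = 92, hash=37+92 mod 97 = 32
Option C: s[2]='j'->'a', delta=(1-10)*5^2 mod 97 = 66, hash=37+66 mod 97 = 6
Option D: s[0]='a'->'f', delta=(6-1)*5^4 mod 97 = 21, hash=37+21 mod 97 = 58

Answer: A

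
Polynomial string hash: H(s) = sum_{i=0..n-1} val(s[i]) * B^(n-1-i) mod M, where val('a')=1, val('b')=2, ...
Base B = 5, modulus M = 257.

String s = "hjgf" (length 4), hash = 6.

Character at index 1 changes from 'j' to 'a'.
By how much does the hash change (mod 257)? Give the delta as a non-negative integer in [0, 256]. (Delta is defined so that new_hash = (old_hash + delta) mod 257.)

Delta formula: (val(new) - val(old)) * B^(n-1-k) mod M
  val('a') - val('j') = 1 - 10 = -9
  B^(n-1-k) = 5^2 mod 257 = 25
  Delta = -9 * 25 mod 257 = 32

Answer: 32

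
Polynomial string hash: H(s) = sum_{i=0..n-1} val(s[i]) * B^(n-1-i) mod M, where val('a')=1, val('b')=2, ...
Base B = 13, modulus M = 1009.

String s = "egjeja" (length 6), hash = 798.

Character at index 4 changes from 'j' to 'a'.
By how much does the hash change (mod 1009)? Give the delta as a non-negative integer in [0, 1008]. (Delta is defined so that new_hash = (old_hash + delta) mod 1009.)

Answer: 892

Derivation:
Delta formula: (val(new) - val(old)) * B^(n-1-k) mod M
  val('a') - val('j') = 1 - 10 = -9
  B^(n-1-k) = 13^1 mod 1009 = 13
  Delta = -9 * 13 mod 1009 = 892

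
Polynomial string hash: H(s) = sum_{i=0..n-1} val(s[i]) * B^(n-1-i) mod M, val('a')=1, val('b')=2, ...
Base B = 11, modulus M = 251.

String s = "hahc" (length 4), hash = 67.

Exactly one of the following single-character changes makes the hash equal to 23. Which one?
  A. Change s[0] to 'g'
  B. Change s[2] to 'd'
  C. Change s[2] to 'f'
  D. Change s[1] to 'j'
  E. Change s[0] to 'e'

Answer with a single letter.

Option A: s[0]='h'->'g', delta=(7-8)*11^3 mod 251 = 175, hash=67+175 mod 251 = 242
Option B: s[2]='h'->'d', delta=(4-8)*11^1 mod 251 = 207, hash=67+207 mod 251 = 23 <-- target
Option C: s[2]='h'->'f', delta=(6-8)*11^1 mod 251 = 229, hash=67+229 mod 251 = 45
Option D: s[1]='a'->'j', delta=(10-1)*11^2 mod 251 = 85, hash=67+85 mod 251 = 152
Option E: s[0]='h'->'e', delta=(5-8)*11^3 mod 251 = 23, hash=67+23 mod 251 = 90

Answer: B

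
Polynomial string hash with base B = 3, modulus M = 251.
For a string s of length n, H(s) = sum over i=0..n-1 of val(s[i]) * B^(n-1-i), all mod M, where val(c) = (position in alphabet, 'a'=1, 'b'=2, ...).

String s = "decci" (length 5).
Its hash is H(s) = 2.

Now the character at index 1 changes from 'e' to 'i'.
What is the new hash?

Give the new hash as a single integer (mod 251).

Answer: 110

Derivation:
val('e') = 5, val('i') = 9
Position k = 1, exponent = n-1-k = 3
B^3 mod M = 3^3 mod 251 = 27
Delta = (9 - 5) * 27 mod 251 = 108
New hash = (2 + 108) mod 251 = 110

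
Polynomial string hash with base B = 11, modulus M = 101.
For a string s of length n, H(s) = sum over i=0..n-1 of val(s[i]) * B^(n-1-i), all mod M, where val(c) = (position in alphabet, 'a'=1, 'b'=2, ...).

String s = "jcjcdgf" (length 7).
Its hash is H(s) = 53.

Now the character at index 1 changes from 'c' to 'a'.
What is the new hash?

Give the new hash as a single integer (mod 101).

Answer: 40

Derivation:
val('c') = 3, val('a') = 1
Position k = 1, exponent = n-1-k = 5
B^5 mod M = 11^5 mod 101 = 57
Delta = (1 - 3) * 57 mod 101 = 88
New hash = (53 + 88) mod 101 = 40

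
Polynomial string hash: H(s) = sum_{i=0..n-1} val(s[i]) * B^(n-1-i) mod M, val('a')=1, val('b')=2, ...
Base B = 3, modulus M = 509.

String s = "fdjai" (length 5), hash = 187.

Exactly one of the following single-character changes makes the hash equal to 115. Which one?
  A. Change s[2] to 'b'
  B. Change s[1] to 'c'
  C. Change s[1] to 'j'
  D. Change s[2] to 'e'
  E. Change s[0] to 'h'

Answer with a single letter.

Answer: A

Derivation:
Option A: s[2]='j'->'b', delta=(2-10)*3^2 mod 509 = 437, hash=187+437 mod 509 = 115 <-- target
Option B: s[1]='d'->'c', delta=(3-4)*3^3 mod 509 = 482, hash=187+482 mod 509 = 160
Option C: s[1]='d'->'j', delta=(10-4)*3^3 mod 509 = 162, hash=187+162 mod 509 = 349
Option D: s[2]='j'->'e', delta=(5-10)*3^2 mod 509 = 464, hash=187+464 mod 509 = 142
Option E: s[0]='f'->'h', delta=(8-6)*3^4 mod 509 = 162, hash=187+162 mod 509 = 349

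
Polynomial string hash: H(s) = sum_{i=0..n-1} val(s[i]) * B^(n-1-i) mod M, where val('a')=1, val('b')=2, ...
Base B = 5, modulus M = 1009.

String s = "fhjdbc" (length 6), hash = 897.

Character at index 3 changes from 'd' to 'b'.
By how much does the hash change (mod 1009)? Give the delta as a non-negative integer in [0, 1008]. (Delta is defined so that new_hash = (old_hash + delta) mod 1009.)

Delta formula: (val(new) - val(old)) * B^(n-1-k) mod M
  val('b') - val('d') = 2 - 4 = -2
  B^(n-1-k) = 5^2 mod 1009 = 25
  Delta = -2 * 25 mod 1009 = 959

Answer: 959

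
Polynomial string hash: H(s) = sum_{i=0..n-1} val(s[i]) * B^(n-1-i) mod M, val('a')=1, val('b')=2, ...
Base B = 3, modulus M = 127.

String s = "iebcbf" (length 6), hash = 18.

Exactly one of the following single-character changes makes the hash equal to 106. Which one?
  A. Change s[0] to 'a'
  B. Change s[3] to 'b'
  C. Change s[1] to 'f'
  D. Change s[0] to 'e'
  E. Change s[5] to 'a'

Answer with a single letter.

Answer: A

Derivation:
Option A: s[0]='i'->'a', delta=(1-9)*3^5 mod 127 = 88, hash=18+88 mod 127 = 106 <-- target
Option B: s[3]='c'->'b', delta=(2-3)*3^2 mod 127 = 118, hash=18+118 mod 127 = 9
Option C: s[1]='e'->'f', delta=(6-5)*3^4 mod 127 = 81, hash=18+81 mod 127 = 99
Option D: s[0]='i'->'e', delta=(5-9)*3^5 mod 127 = 44, hash=18+44 mod 127 = 62
Option E: s[5]='f'->'a', delta=(1-6)*3^0 mod 127 = 122, hash=18+122 mod 127 = 13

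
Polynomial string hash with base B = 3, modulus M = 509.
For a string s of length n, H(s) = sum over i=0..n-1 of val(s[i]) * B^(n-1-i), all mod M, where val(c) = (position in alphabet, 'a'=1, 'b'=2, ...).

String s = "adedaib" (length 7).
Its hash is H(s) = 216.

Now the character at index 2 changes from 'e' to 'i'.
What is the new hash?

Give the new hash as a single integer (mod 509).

val('e') = 5, val('i') = 9
Position k = 2, exponent = n-1-k = 4
B^4 mod M = 3^4 mod 509 = 81
Delta = (9 - 5) * 81 mod 509 = 324
New hash = (216 + 324) mod 509 = 31

Answer: 31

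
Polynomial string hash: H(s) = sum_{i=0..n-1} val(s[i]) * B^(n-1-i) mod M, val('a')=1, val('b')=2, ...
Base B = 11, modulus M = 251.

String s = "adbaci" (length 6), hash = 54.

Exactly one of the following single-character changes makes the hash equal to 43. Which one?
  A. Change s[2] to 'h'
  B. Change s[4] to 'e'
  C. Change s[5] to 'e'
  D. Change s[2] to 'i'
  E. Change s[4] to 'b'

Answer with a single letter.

Answer: E

Derivation:
Option A: s[2]='b'->'h', delta=(8-2)*11^3 mod 251 = 205, hash=54+205 mod 251 = 8
Option B: s[4]='c'->'e', delta=(5-3)*11^1 mod 251 = 22, hash=54+22 mod 251 = 76
Option C: s[5]='i'->'e', delta=(5-9)*11^0 mod 251 = 247, hash=54+247 mod 251 = 50
Option D: s[2]='b'->'i', delta=(9-2)*11^3 mod 251 = 30, hash=54+30 mod 251 = 84
Option E: s[4]='c'->'b', delta=(2-3)*11^1 mod 251 = 240, hash=54+240 mod 251 = 43 <-- target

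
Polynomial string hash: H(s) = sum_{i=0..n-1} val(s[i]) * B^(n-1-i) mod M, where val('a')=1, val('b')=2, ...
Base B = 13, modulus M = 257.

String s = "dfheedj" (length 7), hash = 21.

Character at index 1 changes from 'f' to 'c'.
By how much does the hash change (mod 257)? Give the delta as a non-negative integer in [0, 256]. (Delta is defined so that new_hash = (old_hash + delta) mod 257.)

Answer: 216

Derivation:
Delta formula: (val(new) - val(old)) * B^(n-1-k) mod M
  val('c') - val('f') = 3 - 6 = -3
  B^(n-1-k) = 13^5 mod 257 = 185
  Delta = -3 * 185 mod 257 = 216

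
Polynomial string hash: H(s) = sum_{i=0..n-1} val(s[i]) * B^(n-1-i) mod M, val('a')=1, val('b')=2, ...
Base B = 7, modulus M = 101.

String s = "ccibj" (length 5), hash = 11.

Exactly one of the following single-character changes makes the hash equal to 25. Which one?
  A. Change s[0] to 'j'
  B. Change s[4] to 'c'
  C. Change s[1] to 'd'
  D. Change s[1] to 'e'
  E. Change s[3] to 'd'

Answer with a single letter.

Option A: s[0]='c'->'j', delta=(10-3)*7^4 mod 101 = 41, hash=11+41 mod 101 = 52
Option B: s[4]='j'->'c', delta=(3-10)*7^0 mod 101 = 94, hash=11+94 mod 101 = 4
Option C: s[1]='c'->'d', delta=(4-3)*7^3 mod 101 = 40, hash=11+40 mod 101 = 51
Option D: s[1]='c'->'e', delta=(5-3)*7^3 mod 101 = 80, hash=11+80 mod 101 = 91
Option E: s[3]='b'->'d', delta=(4-2)*7^1 mod 101 = 14, hash=11+14 mod 101 = 25 <-- target

Answer: E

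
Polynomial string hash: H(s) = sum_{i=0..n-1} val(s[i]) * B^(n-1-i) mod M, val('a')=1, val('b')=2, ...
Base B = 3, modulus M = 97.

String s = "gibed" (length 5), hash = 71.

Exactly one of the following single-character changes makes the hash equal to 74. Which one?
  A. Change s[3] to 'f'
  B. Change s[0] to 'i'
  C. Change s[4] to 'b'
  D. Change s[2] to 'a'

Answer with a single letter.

Option A: s[3]='e'->'f', delta=(6-5)*3^1 mod 97 = 3, hash=71+3 mod 97 = 74 <-- target
Option B: s[0]='g'->'i', delta=(9-7)*3^4 mod 97 = 65, hash=71+65 mod 97 = 39
Option C: s[4]='d'->'b', delta=(2-4)*3^0 mod 97 = 95, hash=71+95 mod 97 = 69
Option D: s[2]='b'->'a', delta=(1-2)*3^2 mod 97 = 88, hash=71+88 mod 97 = 62

Answer: A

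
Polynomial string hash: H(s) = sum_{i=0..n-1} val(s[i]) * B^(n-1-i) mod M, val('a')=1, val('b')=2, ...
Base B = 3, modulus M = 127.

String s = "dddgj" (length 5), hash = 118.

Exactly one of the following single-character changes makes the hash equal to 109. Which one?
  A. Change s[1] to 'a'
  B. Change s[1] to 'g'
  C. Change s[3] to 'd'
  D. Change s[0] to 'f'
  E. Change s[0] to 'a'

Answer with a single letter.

Answer: C

Derivation:
Option A: s[1]='d'->'a', delta=(1-4)*3^3 mod 127 = 46, hash=118+46 mod 127 = 37
Option B: s[1]='d'->'g', delta=(7-4)*3^3 mod 127 = 81, hash=118+81 mod 127 = 72
Option C: s[3]='g'->'d', delta=(4-7)*3^1 mod 127 = 118, hash=118+118 mod 127 = 109 <-- target
Option D: s[0]='d'->'f', delta=(6-4)*3^4 mod 127 = 35, hash=118+35 mod 127 = 26
Option E: s[0]='d'->'a', delta=(1-4)*3^4 mod 127 = 11, hash=118+11 mod 127 = 2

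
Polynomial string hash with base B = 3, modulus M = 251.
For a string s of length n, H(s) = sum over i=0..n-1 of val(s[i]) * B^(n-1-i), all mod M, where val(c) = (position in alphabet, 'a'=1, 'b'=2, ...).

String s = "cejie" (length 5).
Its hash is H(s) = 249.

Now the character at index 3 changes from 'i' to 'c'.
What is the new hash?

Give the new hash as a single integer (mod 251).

Answer: 231

Derivation:
val('i') = 9, val('c') = 3
Position k = 3, exponent = n-1-k = 1
B^1 mod M = 3^1 mod 251 = 3
Delta = (3 - 9) * 3 mod 251 = 233
New hash = (249 + 233) mod 251 = 231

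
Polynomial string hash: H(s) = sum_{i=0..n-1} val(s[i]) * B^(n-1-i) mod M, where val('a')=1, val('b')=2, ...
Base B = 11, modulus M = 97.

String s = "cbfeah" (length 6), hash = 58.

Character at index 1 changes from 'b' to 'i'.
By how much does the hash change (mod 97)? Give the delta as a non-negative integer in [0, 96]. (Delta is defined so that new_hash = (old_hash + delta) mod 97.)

Delta formula: (val(new) - val(old)) * B^(n-1-k) mod M
  val('i') - val('b') = 9 - 2 = 7
  B^(n-1-k) = 11^4 mod 97 = 91
  Delta = 7 * 91 mod 97 = 55

Answer: 55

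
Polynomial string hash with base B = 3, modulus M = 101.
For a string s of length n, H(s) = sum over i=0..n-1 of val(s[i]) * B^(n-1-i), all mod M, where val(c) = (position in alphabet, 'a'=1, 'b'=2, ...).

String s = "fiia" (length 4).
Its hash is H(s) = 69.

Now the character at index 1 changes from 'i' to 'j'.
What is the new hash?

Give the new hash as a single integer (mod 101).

Answer: 78

Derivation:
val('i') = 9, val('j') = 10
Position k = 1, exponent = n-1-k = 2
B^2 mod M = 3^2 mod 101 = 9
Delta = (10 - 9) * 9 mod 101 = 9
New hash = (69 + 9) mod 101 = 78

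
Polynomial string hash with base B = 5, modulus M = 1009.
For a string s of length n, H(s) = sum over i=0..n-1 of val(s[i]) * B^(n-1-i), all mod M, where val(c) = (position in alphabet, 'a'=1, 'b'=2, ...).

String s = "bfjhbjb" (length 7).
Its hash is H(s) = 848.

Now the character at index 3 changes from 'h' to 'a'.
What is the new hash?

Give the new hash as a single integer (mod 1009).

Answer: 982

Derivation:
val('h') = 8, val('a') = 1
Position k = 3, exponent = n-1-k = 3
B^3 mod M = 5^3 mod 1009 = 125
Delta = (1 - 8) * 125 mod 1009 = 134
New hash = (848 + 134) mod 1009 = 982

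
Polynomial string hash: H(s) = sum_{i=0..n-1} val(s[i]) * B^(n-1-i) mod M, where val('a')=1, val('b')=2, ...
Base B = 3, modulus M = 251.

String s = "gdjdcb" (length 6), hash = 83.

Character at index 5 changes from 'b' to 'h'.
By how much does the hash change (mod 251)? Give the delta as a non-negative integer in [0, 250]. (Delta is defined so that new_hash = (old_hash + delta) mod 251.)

Delta formula: (val(new) - val(old)) * B^(n-1-k) mod M
  val('h') - val('b') = 8 - 2 = 6
  B^(n-1-k) = 3^0 mod 251 = 1
  Delta = 6 * 1 mod 251 = 6

Answer: 6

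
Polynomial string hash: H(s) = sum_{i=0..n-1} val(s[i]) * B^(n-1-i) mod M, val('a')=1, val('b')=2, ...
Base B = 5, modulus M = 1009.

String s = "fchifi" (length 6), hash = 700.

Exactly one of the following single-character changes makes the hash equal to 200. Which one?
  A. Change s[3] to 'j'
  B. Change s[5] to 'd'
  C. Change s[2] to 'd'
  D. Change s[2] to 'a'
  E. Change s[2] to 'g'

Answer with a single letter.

Answer: C

Derivation:
Option A: s[3]='i'->'j', delta=(10-9)*5^2 mod 1009 = 25, hash=700+25 mod 1009 = 725
Option B: s[5]='i'->'d', delta=(4-9)*5^0 mod 1009 = 1004, hash=700+1004 mod 1009 = 695
Option C: s[2]='h'->'d', delta=(4-8)*5^3 mod 1009 = 509, hash=700+509 mod 1009 = 200 <-- target
Option D: s[2]='h'->'a', delta=(1-8)*5^3 mod 1009 = 134, hash=700+134 mod 1009 = 834
Option E: s[2]='h'->'g', delta=(7-8)*5^3 mod 1009 = 884, hash=700+884 mod 1009 = 575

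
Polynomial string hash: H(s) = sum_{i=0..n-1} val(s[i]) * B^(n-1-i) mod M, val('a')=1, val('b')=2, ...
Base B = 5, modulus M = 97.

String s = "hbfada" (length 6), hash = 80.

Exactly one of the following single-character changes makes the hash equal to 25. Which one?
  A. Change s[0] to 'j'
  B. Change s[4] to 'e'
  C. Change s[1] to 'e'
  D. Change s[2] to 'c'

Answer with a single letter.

Answer: A

Derivation:
Option A: s[0]='h'->'j', delta=(10-8)*5^5 mod 97 = 42, hash=80+42 mod 97 = 25 <-- target
Option B: s[4]='d'->'e', delta=(5-4)*5^1 mod 97 = 5, hash=80+5 mod 97 = 85
Option C: s[1]='b'->'e', delta=(5-2)*5^4 mod 97 = 32, hash=80+32 mod 97 = 15
Option D: s[2]='f'->'c', delta=(3-6)*5^3 mod 97 = 13, hash=80+13 mod 97 = 93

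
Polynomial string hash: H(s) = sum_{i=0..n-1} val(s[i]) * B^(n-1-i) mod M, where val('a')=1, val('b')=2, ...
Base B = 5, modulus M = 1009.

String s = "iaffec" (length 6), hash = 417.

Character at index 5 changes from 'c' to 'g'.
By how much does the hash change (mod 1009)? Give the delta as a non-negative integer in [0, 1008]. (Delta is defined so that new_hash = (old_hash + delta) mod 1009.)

Delta formula: (val(new) - val(old)) * B^(n-1-k) mod M
  val('g') - val('c') = 7 - 3 = 4
  B^(n-1-k) = 5^0 mod 1009 = 1
  Delta = 4 * 1 mod 1009 = 4

Answer: 4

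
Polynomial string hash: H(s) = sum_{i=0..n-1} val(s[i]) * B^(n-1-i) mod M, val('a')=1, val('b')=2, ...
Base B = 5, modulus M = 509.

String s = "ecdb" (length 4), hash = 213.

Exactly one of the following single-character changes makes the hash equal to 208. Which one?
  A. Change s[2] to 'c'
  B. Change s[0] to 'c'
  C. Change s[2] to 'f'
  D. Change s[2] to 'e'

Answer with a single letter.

Answer: A

Derivation:
Option A: s[2]='d'->'c', delta=(3-4)*5^1 mod 509 = 504, hash=213+504 mod 509 = 208 <-- target
Option B: s[0]='e'->'c', delta=(3-5)*5^3 mod 509 = 259, hash=213+259 mod 509 = 472
Option C: s[2]='d'->'f', delta=(6-4)*5^1 mod 509 = 10, hash=213+10 mod 509 = 223
Option D: s[2]='d'->'e', delta=(5-4)*5^1 mod 509 = 5, hash=213+5 mod 509 = 218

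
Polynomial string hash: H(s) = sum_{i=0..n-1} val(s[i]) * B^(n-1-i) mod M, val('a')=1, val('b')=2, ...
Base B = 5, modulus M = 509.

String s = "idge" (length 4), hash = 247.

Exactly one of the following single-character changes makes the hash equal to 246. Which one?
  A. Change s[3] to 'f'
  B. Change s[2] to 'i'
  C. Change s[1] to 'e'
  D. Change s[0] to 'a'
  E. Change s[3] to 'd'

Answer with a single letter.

Answer: E

Derivation:
Option A: s[3]='e'->'f', delta=(6-5)*5^0 mod 509 = 1, hash=247+1 mod 509 = 248
Option B: s[2]='g'->'i', delta=(9-7)*5^1 mod 509 = 10, hash=247+10 mod 509 = 257
Option C: s[1]='d'->'e', delta=(5-4)*5^2 mod 509 = 25, hash=247+25 mod 509 = 272
Option D: s[0]='i'->'a', delta=(1-9)*5^3 mod 509 = 18, hash=247+18 mod 509 = 265
Option E: s[3]='e'->'d', delta=(4-5)*5^0 mod 509 = 508, hash=247+508 mod 509 = 246 <-- target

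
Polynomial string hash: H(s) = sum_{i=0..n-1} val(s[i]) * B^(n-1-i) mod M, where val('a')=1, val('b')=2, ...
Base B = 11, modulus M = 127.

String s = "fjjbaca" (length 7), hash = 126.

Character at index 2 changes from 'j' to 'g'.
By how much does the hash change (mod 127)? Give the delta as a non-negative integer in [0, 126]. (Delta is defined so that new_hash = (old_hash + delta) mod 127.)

Delta formula: (val(new) - val(old)) * B^(n-1-k) mod M
  val('g') - val('j') = 7 - 10 = -3
  B^(n-1-k) = 11^4 mod 127 = 36
  Delta = -3 * 36 mod 127 = 19

Answer: 19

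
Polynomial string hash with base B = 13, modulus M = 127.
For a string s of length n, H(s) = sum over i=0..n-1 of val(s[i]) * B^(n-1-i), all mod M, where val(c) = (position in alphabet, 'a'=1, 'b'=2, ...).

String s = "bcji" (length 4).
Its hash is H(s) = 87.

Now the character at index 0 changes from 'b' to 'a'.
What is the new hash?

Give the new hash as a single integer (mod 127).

Answer: 49

Derivation:
val('b') = 2, val('a') = 1
Position k = 0, exponent = n-1-k = 3
B^3 mod M = 13^3 mod 127 = 38
Delta = (1 - 2) * 38 mod 127 = 89
New hash = (87 + 89) mod 127 = 49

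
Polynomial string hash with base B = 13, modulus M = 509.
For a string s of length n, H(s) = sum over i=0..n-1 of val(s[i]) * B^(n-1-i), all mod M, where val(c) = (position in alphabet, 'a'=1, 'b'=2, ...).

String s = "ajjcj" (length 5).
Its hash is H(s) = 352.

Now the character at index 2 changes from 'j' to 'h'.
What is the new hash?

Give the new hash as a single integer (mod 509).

val('j') = 10, val('h') = 8
Position k = 2, exponent = n-1-k = 2
B^2 mod M = 13^2 mod 509 = 169
Delta = (8 - 10) * 169 mod 509 = 171
New hash = (352 + 171) mod 509 = 14

Answer: 14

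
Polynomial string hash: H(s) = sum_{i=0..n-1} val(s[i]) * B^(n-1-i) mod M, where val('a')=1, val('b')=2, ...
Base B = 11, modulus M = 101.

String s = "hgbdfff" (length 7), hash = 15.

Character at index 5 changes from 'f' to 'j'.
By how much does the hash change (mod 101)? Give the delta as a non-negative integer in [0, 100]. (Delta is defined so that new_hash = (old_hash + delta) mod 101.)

Delta formula: (val(new) - val(old)) * B^(n-1-k) mod M
  val('j') - val('f') = 10 - 6 = 4
  B^(n-1-k) = 11^1 mod 101 = 11
  Delta = 4 * 11 mod 101 = 44

Answer: 44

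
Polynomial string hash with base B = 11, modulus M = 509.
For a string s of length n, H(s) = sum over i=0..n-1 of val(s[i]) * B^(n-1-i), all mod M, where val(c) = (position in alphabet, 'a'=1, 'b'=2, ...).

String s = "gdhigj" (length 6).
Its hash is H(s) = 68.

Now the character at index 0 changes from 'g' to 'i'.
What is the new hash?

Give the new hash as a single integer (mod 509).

val('g') = 7, val('i') = 9
Position k = 0, exponent = n-1-k = 5
B^5 mod M = 11^5 mod 509 = 207
Delta = (9 - 7) * 207 mod 509 = 414
New hash = (68 + 414) mod 509 = 482

Answer: 482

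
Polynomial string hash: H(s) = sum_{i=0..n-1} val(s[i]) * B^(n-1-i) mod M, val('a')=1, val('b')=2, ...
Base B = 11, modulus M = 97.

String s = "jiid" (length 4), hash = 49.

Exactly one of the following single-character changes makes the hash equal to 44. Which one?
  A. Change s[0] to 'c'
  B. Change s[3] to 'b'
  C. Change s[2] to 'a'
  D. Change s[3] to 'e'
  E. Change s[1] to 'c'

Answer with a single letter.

Answer: A

Derivation:
Option A: s[0]='j'->'c', delta=(3-10)*11^3 mod 97 = 92, hash=49+92 mod 97 = 44 <-- target
Option B: s[3]='d'->'b', delta=(2-4)*11^0 mod 97 = 95, hash=49+95 mod 97 = 47
Option C: s[2]='i'->'a', delta=(1-9)*11^1 mod 97 = 9, hash=49+9 mod 97 = 58
Option D: s[3]='d'->'e', delta=(5-4)*11^0 mod 97 = 1, hash=49+1 mod 97 = 50
Option E: s[1]='i'->'c', delta=(3-9)*11^2 mod 97 = 50, hash=49+50 mod 97 = 2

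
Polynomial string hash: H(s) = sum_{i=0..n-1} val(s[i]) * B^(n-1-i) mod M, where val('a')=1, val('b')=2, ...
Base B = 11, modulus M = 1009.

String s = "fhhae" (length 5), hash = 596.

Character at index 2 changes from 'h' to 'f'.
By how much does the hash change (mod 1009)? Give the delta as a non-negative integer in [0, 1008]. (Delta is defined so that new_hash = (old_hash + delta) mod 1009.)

Answer: 767

Derivation:
Delta formula: (val(new) - val(old)) * B^(n-1-k) mod M
  val('f') - val('h') = 6 - 8 = -2
  B^(n-1-k) = 11^2 mod 1009 = 121
  Delta = -2 * 121 mod 1009 = 767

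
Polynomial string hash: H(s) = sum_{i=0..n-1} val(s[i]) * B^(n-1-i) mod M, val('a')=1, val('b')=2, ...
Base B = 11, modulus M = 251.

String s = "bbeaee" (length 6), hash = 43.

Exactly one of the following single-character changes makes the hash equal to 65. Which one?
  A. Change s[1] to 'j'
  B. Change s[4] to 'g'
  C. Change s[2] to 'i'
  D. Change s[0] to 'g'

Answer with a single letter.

Answer: B

Derivation:
Option A: s[1]='b'->'j', delta=(10-2)*11^4 mod 251 = 162, hash=43+162 mod 251 = 205
Option B: s[4]='e'->'g', delta=(7-5)*11^1 mod 251 = 22, hash=43+22 mod 251 = 65 <-- target
Option C: s[2]='e'->'i', delta=(9-5)*11^3 mod 251 = 53, hash=43+53 mod 251 = 96
Option D: s[0]='b'->'g', delta=(7-2)*11^5 mod 251 = 47, hash=43+47 mod 251 = 90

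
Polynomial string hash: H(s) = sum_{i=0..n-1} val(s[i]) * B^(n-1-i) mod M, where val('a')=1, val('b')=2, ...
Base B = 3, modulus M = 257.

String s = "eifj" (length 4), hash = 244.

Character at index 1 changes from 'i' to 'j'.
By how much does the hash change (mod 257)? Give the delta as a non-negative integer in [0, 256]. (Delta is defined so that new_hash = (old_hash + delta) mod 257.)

Delta formula: (val(new) - val(old)) * B^(n-1-k) mod M
  val('j') - val('i') = 10 - 9 = 1
  B^(n-1-k) = 3^2 mod 257 = 9
  Delta = 1 * 9 mod 257 = 9

Answer: 9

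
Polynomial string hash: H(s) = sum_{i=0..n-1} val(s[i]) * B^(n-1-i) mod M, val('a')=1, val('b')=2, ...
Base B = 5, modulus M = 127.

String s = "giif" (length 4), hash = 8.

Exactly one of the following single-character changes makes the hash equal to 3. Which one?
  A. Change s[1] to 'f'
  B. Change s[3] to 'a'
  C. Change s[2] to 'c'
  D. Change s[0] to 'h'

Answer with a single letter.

Option A: s[1]='i'->'f', delta=(6-9)*5^2 mod 127 = 52, hash=8+52 mod 127 = 60
Option B: s[3]='f'->'a', delta=(1-6)*5^0 mod 127 = 122, hash=8+122 mod 127 = 3 <-- target
Option C: s[2]='i'->'c', delta=(3-9)*5^1 mod 127 = 97, hash=8+97 mod 127 = 105
Option D: s[0]='g'->'h', delta=(8-7)*5^3 mod 127 = 125, hash=8+125 mod 127 = 6

Answer: B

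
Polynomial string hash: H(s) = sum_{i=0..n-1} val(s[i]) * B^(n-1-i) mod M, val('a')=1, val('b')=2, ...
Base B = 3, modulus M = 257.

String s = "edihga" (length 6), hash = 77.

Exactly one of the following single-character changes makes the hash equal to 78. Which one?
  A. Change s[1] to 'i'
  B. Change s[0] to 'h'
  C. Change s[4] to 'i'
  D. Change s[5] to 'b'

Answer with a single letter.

Option A: s[1]='d'->'i', delta=(9-4)*3^4 mod 257 = 148, hash=77+148 mod 257 = 225
Option B: s[0]='e'->'h', delta=(8-5)*3^5 mod 257 = 215, hash=77+215 mod 257 = 35
Option C: s[4]='g'->'i', delta=(9-7)*3^1 mod 257 = 6, hash=77+6 mod 257 = 83
Option D: s[5]='a'->'b', delta=(2-1)*3^0 mod 257 = 1, hash=77+1 mod 257 = 78 <-- target

Answer: D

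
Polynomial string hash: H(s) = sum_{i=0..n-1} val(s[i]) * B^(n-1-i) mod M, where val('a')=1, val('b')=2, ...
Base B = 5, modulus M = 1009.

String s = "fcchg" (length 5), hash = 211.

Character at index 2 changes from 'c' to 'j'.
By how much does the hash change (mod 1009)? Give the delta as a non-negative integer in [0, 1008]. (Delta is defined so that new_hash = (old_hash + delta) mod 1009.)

Answer: 175

Derivation:
Delta formula: (val(new) - val(old)) * B^(n-1-k) mod M
  val('j') - val('c') = 10 - 3 = 7
  B^(n-1-k) = 5^2 mod 1009 = 25
  Delta = 7 * 25 mod 1009 = 175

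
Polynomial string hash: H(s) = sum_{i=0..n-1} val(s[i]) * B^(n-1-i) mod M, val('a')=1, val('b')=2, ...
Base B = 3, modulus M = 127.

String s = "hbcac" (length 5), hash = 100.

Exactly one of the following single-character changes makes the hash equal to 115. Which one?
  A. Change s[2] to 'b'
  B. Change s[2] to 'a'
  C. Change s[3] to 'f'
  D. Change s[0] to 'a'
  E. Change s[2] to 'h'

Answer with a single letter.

Option A: s[2]='c'->'b', delta=(2-3)*3^2 mod 127 = 118, hash=100+118 mod 127 = 91
Option B: s[2]='c'->'a', delta=(1-3)*3^2 mod 127 = 109, hash=100+109 mod 127 = 82
Option C: s[3]='a'->'f', delta=(6-1)*3^1 mod 127 = 15, hash=100+15 mod 127 = 115 <-- target
Option D: s[0]='h'->'a', delta=(1-8)*3^4 mod 127 = 68, hash=100+68 mod 127 = 41
Option E: s[2]='c'->'h', delta=(8-3)*3^2 mod 127 = 45, hash=100+45 mod 127 = 18

Answer: C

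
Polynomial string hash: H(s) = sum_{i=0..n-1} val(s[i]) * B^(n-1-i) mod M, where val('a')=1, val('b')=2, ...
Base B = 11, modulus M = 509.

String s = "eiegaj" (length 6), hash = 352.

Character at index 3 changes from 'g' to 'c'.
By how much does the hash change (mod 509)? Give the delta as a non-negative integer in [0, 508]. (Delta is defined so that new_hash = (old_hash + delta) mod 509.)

Answer: 25

Derivation:
Delta formula: (val(new) - val(old)) * B^(n-1-k) mod M
  val('c') - val('g') = 3 - 7 = -4
  B^(n-1-k) = 11^2 mod 509 = 121
  Delta = -4 * 121 mod 509 = 25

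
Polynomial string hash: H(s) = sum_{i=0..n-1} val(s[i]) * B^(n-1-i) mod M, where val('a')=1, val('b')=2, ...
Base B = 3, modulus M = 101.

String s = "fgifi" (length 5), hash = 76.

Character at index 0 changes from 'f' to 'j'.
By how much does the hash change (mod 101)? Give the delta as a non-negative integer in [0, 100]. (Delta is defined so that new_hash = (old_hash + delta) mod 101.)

Answer: 21

Derivation:
Delta formula: (val(new) - val(old)) * B^(n-1-k) mod M
  val('j') - val('f') = 10 - 6 = 4
  B^(n-1-k) = 3^4 mod 101 = 81
  Delta = 4 * 81 mod 101 = 21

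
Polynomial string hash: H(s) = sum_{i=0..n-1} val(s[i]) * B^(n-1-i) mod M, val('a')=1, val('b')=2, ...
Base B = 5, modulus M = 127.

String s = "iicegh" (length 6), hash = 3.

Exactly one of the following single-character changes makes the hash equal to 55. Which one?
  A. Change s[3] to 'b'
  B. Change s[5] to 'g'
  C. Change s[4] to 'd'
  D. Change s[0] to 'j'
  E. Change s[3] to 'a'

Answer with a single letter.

Option A: s[3]='e'->'b', delta=(2-5)*5^2 mod 127 = 52, hash=3+52 mod 127 = 55 <-- target
Option B: s[5]='h'->'g', delta=(7-8)*5^0 mod 127 = 126, hash=3+126 mod 127 = 2
Option C: s[4]='g'->'d', delta=(4-7)*5^1 mod 127 = 112, hash=3+112 mod 127 = 115
Option D: s[0]='i'->'j', delta=(10-9)*5^5 mod 127 = 77, hash=3+77 mod 127 = 80
Option E: s[3]='e'->'a', delta=(1-5)*5^2 mod 127 = 27, hash=3+27 mod 127 = 30

Answer: A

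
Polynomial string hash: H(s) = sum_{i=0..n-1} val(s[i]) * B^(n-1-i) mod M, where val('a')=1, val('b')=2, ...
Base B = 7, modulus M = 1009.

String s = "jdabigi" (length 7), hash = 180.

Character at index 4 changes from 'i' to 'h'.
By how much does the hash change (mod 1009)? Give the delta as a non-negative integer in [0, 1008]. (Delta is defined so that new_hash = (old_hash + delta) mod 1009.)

Answer: 960

Derivation:
Delta formula: (val(new) - val(old)) * B^(n-1-k) mod M
  val('h') - val('i') = 8 - 9 = -1
  B^(n-1-k) = 7^2 mod 1009 = 49
  Delta = -1 * 49 mod 1009 = 960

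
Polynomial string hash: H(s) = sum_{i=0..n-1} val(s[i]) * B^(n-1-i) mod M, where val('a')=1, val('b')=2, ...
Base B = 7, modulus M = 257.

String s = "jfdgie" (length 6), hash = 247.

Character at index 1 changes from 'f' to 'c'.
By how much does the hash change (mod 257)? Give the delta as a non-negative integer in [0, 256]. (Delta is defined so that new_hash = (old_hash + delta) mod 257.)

Answer: 250

Derivation:
Delta formula: (val(new) - val(old)) * B^(n-1-k) mod M
  val('c') - val('f') = 3 - 6 = -3
  B^(n-1-k) = 7^4 mod 257 = 88
  Delta = -3 * 88 mod 257 = 250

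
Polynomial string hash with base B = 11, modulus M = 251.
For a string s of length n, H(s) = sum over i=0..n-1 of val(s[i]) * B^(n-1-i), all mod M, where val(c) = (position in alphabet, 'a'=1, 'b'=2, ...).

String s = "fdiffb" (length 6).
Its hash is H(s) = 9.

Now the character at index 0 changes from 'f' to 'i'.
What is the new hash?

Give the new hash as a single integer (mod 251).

val('f') = 6, val('i') = 9
Position k = 0, exponent = n-1-k = 5
B^5 mod M = 11^5 mod 251 = 160
Delta = (9 - 6) * 160 mod 251 = 229
New hash = (9 + 229) mod 251 = 238

Answer: 238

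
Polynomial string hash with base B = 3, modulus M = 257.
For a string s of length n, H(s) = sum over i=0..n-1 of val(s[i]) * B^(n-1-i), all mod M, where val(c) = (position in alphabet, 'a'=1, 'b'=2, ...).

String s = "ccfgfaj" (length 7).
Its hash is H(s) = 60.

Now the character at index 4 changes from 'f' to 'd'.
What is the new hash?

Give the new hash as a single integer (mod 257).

val('f') = 6, val('d') = 4
Position k = 4, exponent = n-1-k = 2
B^2 mod M = 3^2 mod 257 = 9
Delta = (4 - 6) * 9 mod 257 = 239
New hash = (60 + 239) mod 257 = 42

Answer: 42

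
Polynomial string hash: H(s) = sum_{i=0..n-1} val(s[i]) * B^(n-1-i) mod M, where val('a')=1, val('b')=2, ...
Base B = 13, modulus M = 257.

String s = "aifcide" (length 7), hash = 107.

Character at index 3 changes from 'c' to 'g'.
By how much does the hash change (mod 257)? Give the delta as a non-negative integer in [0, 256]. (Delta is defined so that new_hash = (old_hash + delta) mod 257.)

Answer: 50

Derivation:
Delta formula: (val(new) - val(old)) * B^(n-1-k) mod M
  val('g') - val('c') = 7 - 3 = 4
  B^(n-1-k) = 13^3 mod 257 = 141
  Delta = 4 * 141 mod 257 = 50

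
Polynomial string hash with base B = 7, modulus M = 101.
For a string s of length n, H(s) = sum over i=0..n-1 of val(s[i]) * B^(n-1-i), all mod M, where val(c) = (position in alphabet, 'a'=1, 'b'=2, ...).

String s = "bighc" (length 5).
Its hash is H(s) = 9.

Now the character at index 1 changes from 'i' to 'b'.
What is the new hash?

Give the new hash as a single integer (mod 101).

val('i') = 9, val('b') = 2
Position k = 1, exponent = n-1-k = 3
B^3 mod M = 7^3 mod 101 = 40
Delta = (2 - 9) * 40 mod 101 = 23
New hash = (9 + 23) mod 101 = 32

Answer: 32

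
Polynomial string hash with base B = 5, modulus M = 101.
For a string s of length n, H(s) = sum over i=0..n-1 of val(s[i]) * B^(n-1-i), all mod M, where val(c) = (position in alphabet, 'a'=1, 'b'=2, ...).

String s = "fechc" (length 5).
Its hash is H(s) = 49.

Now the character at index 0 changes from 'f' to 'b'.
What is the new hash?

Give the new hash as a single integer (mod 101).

val('f') = 6, val('b') = 2
Position k = 0, exponent = n-1-k = 4
B^4 mod M = 5^4 mod 101 = 19
Delta = (2 - 6) * 19 mod 101 = 25
New hash = (49 + 25) mod 101 = 74

Answer: 74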